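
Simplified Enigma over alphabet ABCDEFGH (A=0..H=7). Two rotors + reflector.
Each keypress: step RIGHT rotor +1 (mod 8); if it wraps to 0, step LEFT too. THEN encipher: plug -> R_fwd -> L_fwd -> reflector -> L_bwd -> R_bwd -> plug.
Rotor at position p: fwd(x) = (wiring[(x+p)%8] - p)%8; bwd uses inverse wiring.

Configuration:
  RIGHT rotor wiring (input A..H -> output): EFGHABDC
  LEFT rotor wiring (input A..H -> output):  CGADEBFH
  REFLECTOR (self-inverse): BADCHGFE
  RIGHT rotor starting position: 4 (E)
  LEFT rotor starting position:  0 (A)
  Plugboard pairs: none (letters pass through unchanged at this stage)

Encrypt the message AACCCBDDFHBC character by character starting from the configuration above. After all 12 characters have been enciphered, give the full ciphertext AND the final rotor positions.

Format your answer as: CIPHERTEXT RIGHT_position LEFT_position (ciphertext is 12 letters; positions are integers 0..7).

Char 1 ('A'): step: R->5, L=0; A->plug->A->R->E->L->E->refl->H->L'->H->R'->D->plug->D
Char 2 ('A'): step: R->6, L=0; A->plug->A->R->F->L->B->refl->A->L'->C->R'->G->plug->G
Char 3 ('C'): step: R->7, L=0; C->plug->C->R->G->L->F->refl->G->L'->B->R'->F->plug->F
Char 4 ('C'): step: R->0, L->1 (L advanced); C->plug->C->R->G->L->G->refl->F->L'->A->R'->E->plug->E
Char 5 ('C'): step: R->1, L=1; C->plug->C->R->G->L->G->refl->F->L'->A->R'->E->plug->E
Char 6 ('B'): step: R->2, L=1; B->plug->B->R->F->L->E->refl->H->L'->B->R'->E->plug->E
Char 7 ('D'): step: R->3, L=1; D->plug->D->R->A->L->F->refl->G->L'->G->R'->C->plug->C
Char 8 ('D'): step: R->4, L=1; D->plug->D->R->G->L->G->refl->F->L'->A->R'->E->plug->E
Char 9 ('F'): step: R->5, L=1; F->plug->F->R->B->L->H->refl->E->L'->F->R'->C->plug->C
Char 10 ('H'): step: R->6, L=1; H->plug->H->R->D->L->D->refl->C->L'->C->R'->G->plug->G
Char 11 ('B'): step: R->7, L=1; B->plug->B->R->F->L->E->refl->H->L'->B->R'->F->plug->F
Char 12 ('C'): step: R->0, L->2 (L advanced); C->plug->C->R->G->L->A->refl->B->L'->B->R'->F->plug->F
Final: ciphertext=DGFEEECECGFF, RIGHT=0, LEFT=2

Answer: DGFEEECECGFF 0 2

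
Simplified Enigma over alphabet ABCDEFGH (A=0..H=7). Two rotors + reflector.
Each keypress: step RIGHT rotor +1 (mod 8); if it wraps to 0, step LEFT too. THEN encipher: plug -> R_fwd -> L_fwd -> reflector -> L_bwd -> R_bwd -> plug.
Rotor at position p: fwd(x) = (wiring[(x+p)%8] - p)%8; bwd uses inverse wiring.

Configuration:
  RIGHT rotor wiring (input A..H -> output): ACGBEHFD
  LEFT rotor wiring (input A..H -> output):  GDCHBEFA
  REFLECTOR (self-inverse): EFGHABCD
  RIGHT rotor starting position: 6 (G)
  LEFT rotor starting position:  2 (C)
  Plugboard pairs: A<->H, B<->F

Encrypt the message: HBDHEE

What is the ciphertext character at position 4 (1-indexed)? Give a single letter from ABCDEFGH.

Char 1 ('H'): step: R->7, L=2; H->plug->A->R->E->L->D->refl->H->L'->C->R'->E->plug->E
Char 2 ('B'): step: R->0, L->3 (L advanced); B->plug->F->R->H->L->H->refl->D->L'->F->R'->G->plug->G
Char 3 ('D'): step: R->1, L=3; D->plug->D->R->D->L->C->refl->G->L'->B->R'->A->plug->H
Char 4 ('H'): step: R->2, L=3; H->plug->A->R->E->L->F->refl->B->L'->C->R'->C->plug->C

C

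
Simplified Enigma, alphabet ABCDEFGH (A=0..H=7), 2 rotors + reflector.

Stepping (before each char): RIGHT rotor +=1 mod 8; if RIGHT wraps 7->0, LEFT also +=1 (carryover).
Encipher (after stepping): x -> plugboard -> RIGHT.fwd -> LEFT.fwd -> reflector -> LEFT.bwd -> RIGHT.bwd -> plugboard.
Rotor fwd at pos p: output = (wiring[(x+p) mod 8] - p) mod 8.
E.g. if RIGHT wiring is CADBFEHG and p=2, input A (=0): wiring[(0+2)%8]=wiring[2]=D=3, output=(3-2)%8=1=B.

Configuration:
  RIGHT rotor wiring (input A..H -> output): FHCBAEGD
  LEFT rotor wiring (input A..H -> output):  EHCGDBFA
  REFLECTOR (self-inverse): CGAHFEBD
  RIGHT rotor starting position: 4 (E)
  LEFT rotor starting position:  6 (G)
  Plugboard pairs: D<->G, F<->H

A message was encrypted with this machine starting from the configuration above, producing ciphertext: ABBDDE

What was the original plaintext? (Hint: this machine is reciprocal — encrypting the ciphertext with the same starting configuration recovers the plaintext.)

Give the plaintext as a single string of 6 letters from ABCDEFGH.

Answer: GGACAD

Derivation:
Char 1 ('A'): step: R->5, L=6; A->plug->A->R->H->L->D->refl->H->L'->A->R'->D->plug->G
Char 2 ('B'): step: R->6, L=6; B->plug->B->R->F->L->A->refl->C->L'->B->R'->D->plug->G
Char 3 ('B'): step: R->7, L=6; B->plug->B->R->G->L->F->refl->E->L'->E->R'->A->plug->A
Char 4 ('D'): step: R->0, L->7 (L advanced); D->plug->G->R->G->L->C->refl->A->L'->C->R'->C->plug->C
Char 5 ('D'): step: R->1, L=7; D->plug->G->R->C->L->A->refl->C->L'->G->R'->A->plug->A
Char 6 ('E'): step: R->2, L=7; E->plug->E->R->E->L->H->refl->D->L'->D->R'->G->plug->D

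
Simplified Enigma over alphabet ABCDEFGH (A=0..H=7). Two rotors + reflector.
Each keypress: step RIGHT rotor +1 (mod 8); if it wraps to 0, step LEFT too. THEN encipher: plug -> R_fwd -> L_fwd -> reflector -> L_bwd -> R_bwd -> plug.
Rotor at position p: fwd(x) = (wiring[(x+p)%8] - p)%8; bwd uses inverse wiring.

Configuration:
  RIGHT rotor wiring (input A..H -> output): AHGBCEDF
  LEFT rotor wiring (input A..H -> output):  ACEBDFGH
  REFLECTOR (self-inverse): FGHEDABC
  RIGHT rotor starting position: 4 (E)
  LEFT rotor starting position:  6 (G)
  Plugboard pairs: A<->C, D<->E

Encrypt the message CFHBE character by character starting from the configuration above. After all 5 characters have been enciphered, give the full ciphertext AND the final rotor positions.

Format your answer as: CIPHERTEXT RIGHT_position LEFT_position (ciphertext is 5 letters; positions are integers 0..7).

Char 1 ('C'): step: R->5, L=6; C->plug->A->R->H->L->H->refl->C->L'->C->R'->E->plug->D
Char 2 ('F'): step: R->6, L=6; F->plug->F->R->D->L->E->refl->D->L'->F->R'->A->plug->C
Char 3 ('H'): step: R->7, L=6; H->plug->H->R->E->L->G->refl->B->L'->B->R'->B->plug->B
Char 4 ('B'): step: R->0, L->7 (L advanced); B->plug->B->R->H->L->H->refl->C->L'->E->R'->F->plug->F
Char 5 ('E'): step: R->1, L=7; E->plug->D->R->B->L->B->refl->G->L'->G->R'->A->plug->C
Final: ciphertext=DCBFC, RIGHT=1, LEFT=7

Answer: DCBFC 1 7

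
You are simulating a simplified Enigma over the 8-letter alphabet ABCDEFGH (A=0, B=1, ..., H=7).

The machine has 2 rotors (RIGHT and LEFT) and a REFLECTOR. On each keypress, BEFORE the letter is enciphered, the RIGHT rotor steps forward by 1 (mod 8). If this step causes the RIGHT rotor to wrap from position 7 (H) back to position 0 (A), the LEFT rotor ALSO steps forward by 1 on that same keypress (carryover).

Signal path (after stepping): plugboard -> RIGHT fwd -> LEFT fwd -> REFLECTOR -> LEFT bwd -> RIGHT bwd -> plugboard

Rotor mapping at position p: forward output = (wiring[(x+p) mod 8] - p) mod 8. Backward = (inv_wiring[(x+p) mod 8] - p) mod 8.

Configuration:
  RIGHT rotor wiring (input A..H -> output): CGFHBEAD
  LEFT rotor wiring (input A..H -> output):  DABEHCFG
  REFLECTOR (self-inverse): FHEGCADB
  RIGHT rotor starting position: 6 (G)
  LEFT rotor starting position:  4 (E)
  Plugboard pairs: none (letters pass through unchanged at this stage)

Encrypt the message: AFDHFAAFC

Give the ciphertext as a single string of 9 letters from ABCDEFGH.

Char 1 ('A'): step: R->7, L=4; A->plug->A->R->E->L->H->refl->B->L'->C->R'->F->plug->F
Char 2 ('F'): step: R->0, L->5 (L advanced); F->plug->F->R->E->L->D->refl->G->L'->D->R'->H->plug->H
Char 3 ('D'): step: R->1, L=5; D->plug->D->R->A->L->F->refl->A->L'->B->R'->H->plug->H
Char 4 ('H'): step: R->2, L=5; H->plug->H->R->E->L->D->refl->G->L'->D->R'->A->plug->A
Char 5 ('F'): step: R->3, L=5; F->plug->F->R->H->L->C->refl->E->L'->F->R'->D->plug->D
Char 6 ('A'): step: R->4, L=5; A->plug->A->R->F->L->E->refl->C->L'->H->R'->D->plug->D
Char 7 ('A'): step: R->5, L=5; A->plug->A->R->H->L->C->refl->E->L'->F->R'->D->plug->D
Char 8 ('F'): step: R->6, L=5; F->plug->F->R->B->L->A->refl->F->L'->A->R'->D->plug->D
Char 9 ('C'): step: R->7, L=5; C->plug->C->R->H->L->C->refl->E->L'->F->R'->G->plug->G

Answer: FHHADDDDG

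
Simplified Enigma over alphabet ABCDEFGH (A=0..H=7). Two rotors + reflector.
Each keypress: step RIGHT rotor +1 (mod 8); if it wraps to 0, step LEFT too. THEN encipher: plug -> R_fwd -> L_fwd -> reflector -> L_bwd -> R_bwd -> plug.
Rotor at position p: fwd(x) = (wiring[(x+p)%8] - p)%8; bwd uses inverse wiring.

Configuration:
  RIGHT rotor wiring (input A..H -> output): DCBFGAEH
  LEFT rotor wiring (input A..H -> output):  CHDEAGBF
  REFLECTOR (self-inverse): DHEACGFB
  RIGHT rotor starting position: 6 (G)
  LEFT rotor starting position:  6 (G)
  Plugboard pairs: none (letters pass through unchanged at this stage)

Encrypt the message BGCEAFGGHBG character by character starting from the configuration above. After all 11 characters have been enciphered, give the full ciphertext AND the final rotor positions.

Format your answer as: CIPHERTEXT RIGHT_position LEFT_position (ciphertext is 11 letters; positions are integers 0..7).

Answer: HFBGDGFDEGA 1 0

Derivation:
Char 1 ('B'): step: R->7, L=6; B->plug->B->R->E->L->F->refl->G->L'->F->R'->H->plug->H
Char 2 ('G'): step: R->0, L->7 (L advanced); G->plug->G->R->E->L->F->refl->G->L'->A->R'->F->plug->F
Char 3 ('C'): step: R->1, L=7; C->plug->C->R->E->L->F->refl->G->L'->A->R'->B->plug->B
Char 4 ('E'): step: R->2, L=7; E->plug->E->R->C->L->A->refl->D->L'->B->R'->G->plug->G
Char 5 ('A'): step: R->3, L=7; A->plug->A->R->C->L->A->refl->D->L'->B->R'->D->plug->D
Char 6 ('F'): step: R->4, L=7; F->plug->F->R->G->L->H->refl->B->L'->F->R'->G->plug->G
Char 7 ('G'): step: R->5, L=7; G->plug->G->R->A->L->G->refl->F->L'->E->R'->F->plug->F
Char 8 ('G'): step: R->6, L=7; G->plug->G->R->A->L->G->refl->F->L'->E->R'->D->plug->D
Char 9 ('H'): step: R->7, L=7; H->plug->H->R->F->L->B->refl->H->L'->G->R'->E->plug->E
Char 10 ('B'): step: R->0, L->0 (L advanced); B->plug->B->R->C->L->D->refl->A->L'->E->R'->G->plug->G
Char 11 ('G'): step: R->1, L=0; G->plug->G->R->G->L->B->refl->H->L'->B->R'->A->plug->A
Final: ciphertext=HFBGDGFDEGA, RIGHT=1, LEFT=0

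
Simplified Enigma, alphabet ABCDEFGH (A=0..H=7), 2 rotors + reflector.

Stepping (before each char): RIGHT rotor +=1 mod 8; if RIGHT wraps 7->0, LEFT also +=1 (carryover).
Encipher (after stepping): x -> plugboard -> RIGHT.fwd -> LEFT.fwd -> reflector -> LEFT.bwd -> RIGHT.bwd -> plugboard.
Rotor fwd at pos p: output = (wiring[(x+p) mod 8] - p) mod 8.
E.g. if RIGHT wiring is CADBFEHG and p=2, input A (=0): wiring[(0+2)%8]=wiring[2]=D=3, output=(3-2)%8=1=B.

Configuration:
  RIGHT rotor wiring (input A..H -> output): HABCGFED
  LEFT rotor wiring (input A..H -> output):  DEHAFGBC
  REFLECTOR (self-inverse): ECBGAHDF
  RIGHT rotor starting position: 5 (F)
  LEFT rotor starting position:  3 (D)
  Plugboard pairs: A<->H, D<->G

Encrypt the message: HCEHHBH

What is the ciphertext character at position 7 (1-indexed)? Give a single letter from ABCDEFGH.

Char 1 ('H'): step: R->6, L=3; H->plug->A->R->G->L->B->refl->C->L'->B->R'->C->plug->C
Char 2 ('C'): step: R->7, L=3; C->plug->C->R->B->L->C->refl->B->L'->G->R'->G->plug->D
Char 3 ('E'): step: R->0, L->4 (L advanced); E->plug->E->R->G->L->D->refl->G->L'->D->R'->H->plug->A
Char 4 ('H'): step: R->1, L=4; H->plug->A->R->H->L->E->refl->A->L'->F->R'->D->plug->G
Char 5 ('H'): step: R->2, L=4; H->plug->A->R->H->L->E->refl->A->L'->F->R'->G->plug->D
Char 6 ('B'): step: R->3, L=4; B->plug->B->R->D->L->G->refl->D->L'->G->R'->H->plug->A
Char 7 ('H'): step: R->4, L=4; H->plug->A->R->C->L->F->refl->H->L'->E->R'->F->plug->F

F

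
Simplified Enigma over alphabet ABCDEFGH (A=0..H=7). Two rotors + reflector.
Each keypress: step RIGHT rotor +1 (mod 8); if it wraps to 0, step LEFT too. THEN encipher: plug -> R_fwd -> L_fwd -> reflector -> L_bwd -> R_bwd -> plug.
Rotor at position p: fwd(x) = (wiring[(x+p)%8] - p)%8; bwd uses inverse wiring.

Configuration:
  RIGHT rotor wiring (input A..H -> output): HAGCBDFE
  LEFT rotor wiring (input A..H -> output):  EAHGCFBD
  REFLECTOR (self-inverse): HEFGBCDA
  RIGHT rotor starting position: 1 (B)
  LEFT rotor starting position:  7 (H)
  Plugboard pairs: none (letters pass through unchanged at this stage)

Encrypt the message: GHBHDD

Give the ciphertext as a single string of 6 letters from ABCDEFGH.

Char 1 ('G'): step: R->2, L=7; G->plug->G->R->F->L->D->refl->G->L'->G->R'->H->plug->H
Char 2 ('H'): step: R->3, L=7; H->plug->H->R->D->L->A->refl->H->L'->E->R'->F->plug->F
Char 3 ('B'): step: R->4, L=7; B->plug->B->R->H->L->C->refl->F->L'->B->R'->C->plug->C
Char 4 ('H'): step: R->5, L=7; H->plug->H->R->E->L->H->refl->A->L'->D->R'->E->plug->E
Char 5 ('D'): step: R->6, L=7; D->plug->D->R->C->L->B->refl->E->L'->A->R'->E->plug->E
Char 6 ('D'): step: R->7, L=7; D->plug->D->R->H->L->C->refl->F->L'->B->R'->C->plug->C

Answer: HFCEEC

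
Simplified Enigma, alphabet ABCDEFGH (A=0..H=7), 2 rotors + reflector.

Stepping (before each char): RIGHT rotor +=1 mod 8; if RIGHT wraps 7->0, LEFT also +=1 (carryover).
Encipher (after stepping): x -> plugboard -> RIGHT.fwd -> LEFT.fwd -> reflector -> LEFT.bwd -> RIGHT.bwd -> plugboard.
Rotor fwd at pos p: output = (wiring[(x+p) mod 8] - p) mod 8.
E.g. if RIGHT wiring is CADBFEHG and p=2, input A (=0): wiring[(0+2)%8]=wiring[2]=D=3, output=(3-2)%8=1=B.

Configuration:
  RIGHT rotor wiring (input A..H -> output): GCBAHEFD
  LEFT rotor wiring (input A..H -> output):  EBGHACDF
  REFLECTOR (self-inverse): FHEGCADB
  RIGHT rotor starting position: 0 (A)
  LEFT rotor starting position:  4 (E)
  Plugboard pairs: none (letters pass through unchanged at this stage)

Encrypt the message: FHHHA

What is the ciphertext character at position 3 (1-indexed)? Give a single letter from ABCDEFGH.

Char 1 ('F'): step: R->1, L=4; F->plug->F->R->E->L->A->refl->F->L'->F->R'->H->plug->H
Char 2 ('H'): step: R->2, L=4; H->plug->H->R->A->L->E->refl->C->L'->G->R'->B->plug->B
Char 3 ('H'): step: R->3, L=4; H->plug->H->R->G->L->C->refl->E->L'->A->R'->E->plug->E

E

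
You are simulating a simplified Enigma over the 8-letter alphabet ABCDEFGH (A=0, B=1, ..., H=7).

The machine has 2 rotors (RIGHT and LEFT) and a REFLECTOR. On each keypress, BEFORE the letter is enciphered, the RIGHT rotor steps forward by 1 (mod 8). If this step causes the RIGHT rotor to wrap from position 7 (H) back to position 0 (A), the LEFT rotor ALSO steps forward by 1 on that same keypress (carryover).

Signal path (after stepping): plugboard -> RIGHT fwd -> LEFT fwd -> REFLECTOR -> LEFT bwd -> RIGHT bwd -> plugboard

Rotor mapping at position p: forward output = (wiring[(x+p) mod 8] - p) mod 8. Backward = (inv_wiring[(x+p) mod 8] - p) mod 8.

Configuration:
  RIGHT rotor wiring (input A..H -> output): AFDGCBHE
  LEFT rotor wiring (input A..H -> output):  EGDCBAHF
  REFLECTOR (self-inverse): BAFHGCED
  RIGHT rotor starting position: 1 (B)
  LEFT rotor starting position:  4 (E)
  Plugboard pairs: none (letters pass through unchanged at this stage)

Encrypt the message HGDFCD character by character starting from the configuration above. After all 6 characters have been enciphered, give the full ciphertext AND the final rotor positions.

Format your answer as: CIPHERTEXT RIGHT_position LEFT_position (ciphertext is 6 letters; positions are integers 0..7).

Char 1 ('H'): step: R->2, L=4; H->plug->H->R->D->L->B->refl->A->L'->E->R'->B->plug->B
Char 2 ('G'): step: R->3, L=4; G->plug->G->R->C->L->D->refl->H->L'->G->R'->C->plug->C
Char 3 ('D'): step: R->4, L=4; D->plug->D->R->A->L->F->refl->C->L'->F->R'->B->plug->B
Char 4 ('F'): step: R->5, L=4; F->plug->F->R->G->L->H->refl->D->L'->C->R'->B->plug->B
Char 5 ('C'): step: R->6, L=4; C->plug->C->R->C->L->D->refl->H->L'->G->R'->B->plug->B
Char 6 ('D'): step: R->7, L=4; D->plug->D->R->E->L->A->refl->B->L'->D->R'->F->plug->F
Final: ciphertext=BCBBBF, RIGHT=7, LEFT=4

Answer: BCBBBF 7 4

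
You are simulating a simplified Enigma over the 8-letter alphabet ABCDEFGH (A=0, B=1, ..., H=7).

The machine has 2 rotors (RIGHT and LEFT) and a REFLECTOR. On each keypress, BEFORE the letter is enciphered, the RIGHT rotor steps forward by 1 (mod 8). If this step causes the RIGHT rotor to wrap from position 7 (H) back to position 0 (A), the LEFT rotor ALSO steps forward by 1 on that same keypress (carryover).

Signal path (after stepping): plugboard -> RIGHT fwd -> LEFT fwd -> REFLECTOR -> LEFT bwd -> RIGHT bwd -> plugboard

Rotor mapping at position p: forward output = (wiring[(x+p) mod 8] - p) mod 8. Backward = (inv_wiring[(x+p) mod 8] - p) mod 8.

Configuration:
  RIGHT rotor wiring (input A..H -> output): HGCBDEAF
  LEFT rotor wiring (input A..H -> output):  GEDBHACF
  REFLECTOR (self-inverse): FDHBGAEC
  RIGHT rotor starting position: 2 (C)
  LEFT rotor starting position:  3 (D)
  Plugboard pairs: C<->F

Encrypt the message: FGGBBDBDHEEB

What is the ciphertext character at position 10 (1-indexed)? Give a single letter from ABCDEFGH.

Char 1 ('F'): step: R->3, L=3; F->plug->C->R->B->L->E->refl->G->L'->A->R'->B->plug->B
Char 2 ('G'): step: R->4, L=3; G->plug->G->R->G->L->B->refl->D->L'->F->R'->H->plug->H
Char 3 ('G'): step: R->5, L=3; G->plug->G->R->E->L->C->refl->H->L'->D->R'->B->plug->B
Char 4 ('B'): step: R->6, L=3; B->plug->B->R->H->L->A->refl->F->L'->C->R'->A->plug->A
Char 5 ('B'): step: R->7, L=3; B->plug->B->R->A->L->G->refl->E->L'->B->R'->H->plug->H
Char 6 ('D'): step: R->0, L->4 (L advanced); D->plug->D->R->B->L->E->refl->G->L'->C->R'->C->plug->F
Char 7 ('B'): step: R->1, L=4; B->plug->B->R->B->L->E->refl->G->L'->C->R'->D->plug->D
Char 8 ('D'): step: R->2, L=4; D->plug->D->R->C->L->G->refl->E->L'->B->R'->C->plug->F
Char 9 ('H'): step: R->3, L=4; H->plug->H->R->H->L->F->refl->A->L'->F->R'->D->plug->D
Char 10 ('E'): step: R->4, L=4; E->plug->E->R->D->L->B->refl->D->L'->A->R'->B->plug->B

B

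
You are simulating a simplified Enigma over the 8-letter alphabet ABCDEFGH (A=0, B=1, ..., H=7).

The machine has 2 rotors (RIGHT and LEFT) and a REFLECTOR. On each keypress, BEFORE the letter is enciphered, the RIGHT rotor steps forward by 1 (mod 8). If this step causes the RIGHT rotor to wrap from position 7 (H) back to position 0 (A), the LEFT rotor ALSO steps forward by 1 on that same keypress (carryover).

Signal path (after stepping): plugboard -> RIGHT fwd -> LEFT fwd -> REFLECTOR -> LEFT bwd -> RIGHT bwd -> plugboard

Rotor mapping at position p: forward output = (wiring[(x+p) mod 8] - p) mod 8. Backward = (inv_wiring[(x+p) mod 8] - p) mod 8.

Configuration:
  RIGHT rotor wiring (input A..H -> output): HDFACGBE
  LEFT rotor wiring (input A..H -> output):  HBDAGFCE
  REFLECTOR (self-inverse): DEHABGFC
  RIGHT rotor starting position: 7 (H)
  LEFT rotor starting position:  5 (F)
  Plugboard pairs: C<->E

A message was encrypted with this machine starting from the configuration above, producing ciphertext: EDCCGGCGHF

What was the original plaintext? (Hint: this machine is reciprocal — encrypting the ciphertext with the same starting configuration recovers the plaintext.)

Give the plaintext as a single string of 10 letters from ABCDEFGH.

Char 1 ('E'): step: R->0, L->6 (L advanced); E->plug->C->R->F->L->C->refl->H->L'->H->R'->A->plug->A
Char 2 ('D'): step: R->1, L=6; D->plug->D->R->B->L->G->refl->F->L'->E->R'->B->plug->B
Char 3 ('C'): step: R->2, L=6; C->plug->E->R->H->L->H->refl->C->L'->F->R'->G->plug->G
Char 4 ('C'): step: R->3, L=6; C->plug->E->R->B->L->G->refl->F->L'->E->R'->F->plug->F
Char 5 ('G'): step: R->4, L=6; G->plug->G->R->B->L->G->refl->F->L'->E->R'->H->plug->H
Char 6 ('G'): step: R->5, L=6; G->plug->G->R->D->L->D->refl->A->L'->G->R'->E->plug->C
Char 7 ('C'): step: R->6, L=6; C->plug->E->R->H->L->H->refl->C->L'->F->R'->D->plug->D
Char 8 ('G'): step: R->7, L=6; G->plug->G->R->H->L->H->refl->C->L'->F->R'->A->plug->A
Char 9 ('H'): step: R->0, L->7 (L advanced); H->plug->H->R->E->L->B->refl->E->L'->D->R'->B->plug->B
Char 10 ('F'): step: R->1, L=7; F->plug->F->R->A->L->F->refl->G->L'->G->R'->H->plug->H

Answer: ABGFHCDABH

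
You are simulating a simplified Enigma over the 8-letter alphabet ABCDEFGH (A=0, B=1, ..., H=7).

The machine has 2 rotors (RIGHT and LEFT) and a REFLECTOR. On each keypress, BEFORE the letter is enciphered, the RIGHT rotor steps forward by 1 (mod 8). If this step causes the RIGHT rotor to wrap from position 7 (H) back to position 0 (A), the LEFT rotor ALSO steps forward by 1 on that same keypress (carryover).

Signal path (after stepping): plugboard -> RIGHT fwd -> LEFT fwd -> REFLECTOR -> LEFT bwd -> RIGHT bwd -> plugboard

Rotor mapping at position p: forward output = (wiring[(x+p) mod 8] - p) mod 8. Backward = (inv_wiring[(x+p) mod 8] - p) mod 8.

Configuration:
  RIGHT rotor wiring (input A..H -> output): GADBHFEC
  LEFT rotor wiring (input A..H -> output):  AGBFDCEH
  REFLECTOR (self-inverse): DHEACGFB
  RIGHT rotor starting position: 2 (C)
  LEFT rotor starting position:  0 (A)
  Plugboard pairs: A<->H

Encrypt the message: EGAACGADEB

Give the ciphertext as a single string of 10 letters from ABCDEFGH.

Char 1 ('E'): step: R->3, L=0; E->plug->E->R->H->L->H->refl->B->L'->C->R'->C->plug->C
Char 2 ('G'): step: R->4, L=0; G->plug->G->R->H->L->H->refl->B->L'->C->R'->E->plug->E
Char 3 ('A'): step: R->5, L=0; A->plug->H->R->C->L->B->refl->H->L'->H->R'->B->plug->B
Char 4 ('A'): step: R->6, L=0; A->plug->H->R->H->L->H->refl->B->L'->C->R'->D->plug->D
Char 5 ('C'): step: R->7, L=0; C->plug->C->R->B->L->G->refl->F->L'->D->R'->A->plug->H
Char 6 ('G'): step: R->0, L->1 (L advanced); G->plug->G->R->E->L->B->refl->H->L'->H->R'->E->plug->E
Char 7 ('A'): step: R->1, L=1; A->plug->H->R->F->L->D->refl->A->L'->B->R'->G->plug->G
Char 8 ('D'): step: R->2, L=1; D->plug->D->R->D->L->C->refl->E->L'->C->R'->E->plug->E
Char 9 ('E'): step: R->3, L=1; E->plug->E->R->H->L->H->refl->B->L'->E->R'->B->plug->B
Char 10 ('B'): step: R->4, L=1; B->plug->B->R->B->L->A->refl->D->L'->F->R'->H->plug->A

Answer: CEBDHEGEBA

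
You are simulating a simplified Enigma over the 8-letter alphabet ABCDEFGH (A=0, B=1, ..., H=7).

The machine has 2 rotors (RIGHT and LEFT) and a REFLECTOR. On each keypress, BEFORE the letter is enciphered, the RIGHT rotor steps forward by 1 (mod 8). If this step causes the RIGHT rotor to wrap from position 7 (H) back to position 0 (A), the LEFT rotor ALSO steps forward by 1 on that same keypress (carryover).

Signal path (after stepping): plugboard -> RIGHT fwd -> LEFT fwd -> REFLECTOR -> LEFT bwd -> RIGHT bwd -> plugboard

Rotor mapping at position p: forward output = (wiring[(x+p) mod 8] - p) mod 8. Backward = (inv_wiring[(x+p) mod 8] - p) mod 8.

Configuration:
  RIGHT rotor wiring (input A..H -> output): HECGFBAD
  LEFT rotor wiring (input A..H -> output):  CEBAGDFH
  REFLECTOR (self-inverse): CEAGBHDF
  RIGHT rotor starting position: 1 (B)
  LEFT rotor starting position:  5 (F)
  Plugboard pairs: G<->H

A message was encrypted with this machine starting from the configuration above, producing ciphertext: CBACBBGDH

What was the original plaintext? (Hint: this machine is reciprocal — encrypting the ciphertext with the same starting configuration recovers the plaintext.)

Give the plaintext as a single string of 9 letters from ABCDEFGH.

Answer: BHGGHFBAE

Derivation:
Char 1 ('C'): step: R->2, L=5; C->plug->C->R->D->L->F->refl->H->L'->E->R'->B->plug->B
Char 2 ('B'): step: R->3, L=5; B->plug->B->R->C->L->C->refl->A->L'->B->R'->G->plug->H
Char 3 ('A'): step: R->4, L=5; A->plug->A->R->B->L->A->refl->C->L'->C->R'->H->plug->G
Char 4 ('C'): step: R->5, L=5; C->plug->C->R->G->L->D->refl->G->L'->A->R'->H->plug->G
Char 5 ('B'): step: R->6, L=5; B->plug->B->R->F->L->E->refl->B->L'->H->R'->G->plug->H
Char 6 ('B'): step: R->7, L=5; B->plug->B->R->A->L->G->refl->D->L'->G->R'->F->plug->F
Char 7 ('G'): step: R->0, L->6 (L advanced); G->plug->H->R->D->L->G->refl->D->L'->E->R'->B->plug->B
Char 8 ('D'): step: R->1, L=6; D->plug->D->R->E->L->D->refl->G->L'->D->R'->A->plug->A
Char 9 ('H'): step: R->2, L=6; H->plug->G->R->F->L->C->refl->A->L'->G->R'->E->plug->E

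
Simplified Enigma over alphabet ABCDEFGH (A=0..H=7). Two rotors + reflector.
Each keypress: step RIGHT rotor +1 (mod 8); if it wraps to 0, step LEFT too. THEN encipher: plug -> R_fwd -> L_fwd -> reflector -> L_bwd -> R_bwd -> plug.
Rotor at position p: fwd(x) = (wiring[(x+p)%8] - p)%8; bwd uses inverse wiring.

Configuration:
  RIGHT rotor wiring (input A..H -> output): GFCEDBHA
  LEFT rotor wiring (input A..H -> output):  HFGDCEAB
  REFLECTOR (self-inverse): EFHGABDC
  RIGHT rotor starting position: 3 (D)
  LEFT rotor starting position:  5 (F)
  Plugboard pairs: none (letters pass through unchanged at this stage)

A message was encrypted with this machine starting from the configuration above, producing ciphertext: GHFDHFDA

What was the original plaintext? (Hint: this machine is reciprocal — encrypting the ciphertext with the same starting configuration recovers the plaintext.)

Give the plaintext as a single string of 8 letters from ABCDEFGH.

Answer: FDAHEACH

Derivation:
Char 1 ('G'): step: R->4, L=5; G->plug->G->R->G->L->G->refl->D->L'->B->R'->F->plug->F
Char 2 ('H'): step: R->5, L=5; H->plug->H->R->G->L->G->refl->D->L'->B->R'->D->plug->D
Char 3 ('F'): step: R->6, L=5; F->plug->F->R->G->L->G->refl->D->L'->B->R'->A->plug->A
Char 4 ('D'): step: R->7, L=5; D->plug->D->R->D->L->C->refl->H->L'->A->R'->H->plug->H
Char 5 ('H'): step: R->0, L->6 (L advanced); H->plug->H->R->A->L->C->refl->H->L'->D->R'->E->plug->E
Char 6 ('F'): step: R->1, L=6; F->plug->F->R->G->L->E->refl->A->L'->E->R'->A->plug->A
Char 7 ('D'): step: R->2, L=6; D->plug->D->R->H->L->G->refl->D->L'->B->R'->C->plug->C
Char 8 ('A'): step: R->3, L=6; A->plug->A->R->B->L->D->refl->G->L'->H->R'->H->plug->H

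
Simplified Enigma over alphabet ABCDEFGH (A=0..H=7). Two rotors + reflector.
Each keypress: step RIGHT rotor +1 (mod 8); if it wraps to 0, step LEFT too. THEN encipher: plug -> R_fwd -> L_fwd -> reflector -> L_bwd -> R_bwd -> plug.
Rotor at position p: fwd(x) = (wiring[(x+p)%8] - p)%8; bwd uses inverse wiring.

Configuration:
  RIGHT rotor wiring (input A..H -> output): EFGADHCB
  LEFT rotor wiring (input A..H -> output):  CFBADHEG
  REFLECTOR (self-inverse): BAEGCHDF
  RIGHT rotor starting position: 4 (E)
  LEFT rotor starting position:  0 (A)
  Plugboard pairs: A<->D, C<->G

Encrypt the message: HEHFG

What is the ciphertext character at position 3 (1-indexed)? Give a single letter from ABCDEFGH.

Char 1 ('H'): step: R->5, L=0; H->plug->H->R->G->L->E->refl->C->L'->A->R'->E->plug->E
Char 2 ('E'): step: R->6, L=0; E->plug->E->R->A->L->C->refl->E->L'->G->R'->C->plug->G
Char 3 ('H'): step: R->7, L=0; H->plug->H->R->D->L->A->refl->B->L'->C->R'->A->plug->D

D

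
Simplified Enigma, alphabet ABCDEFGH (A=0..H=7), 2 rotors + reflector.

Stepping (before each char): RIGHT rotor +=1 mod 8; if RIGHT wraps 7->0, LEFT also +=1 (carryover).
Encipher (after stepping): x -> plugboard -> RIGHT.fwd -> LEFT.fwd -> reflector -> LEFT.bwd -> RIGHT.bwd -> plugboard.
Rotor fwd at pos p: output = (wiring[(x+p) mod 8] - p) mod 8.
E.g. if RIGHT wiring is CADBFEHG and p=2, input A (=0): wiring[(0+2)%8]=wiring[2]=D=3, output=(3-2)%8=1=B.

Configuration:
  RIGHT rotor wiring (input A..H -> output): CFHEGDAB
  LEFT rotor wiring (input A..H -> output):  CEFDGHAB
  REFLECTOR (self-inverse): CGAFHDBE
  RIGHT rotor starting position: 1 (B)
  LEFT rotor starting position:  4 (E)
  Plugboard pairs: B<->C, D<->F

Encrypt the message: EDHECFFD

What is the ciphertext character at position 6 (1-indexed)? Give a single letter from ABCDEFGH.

Char 1 ('E'): step: R->2, L=4; E->plug->E->R->G->L->B->refl->G->L'->E->R'->C->plug->B
Char 2 ('D'): step: R->3, L=4; D->plug->F->R->H->L->H->refl->E->L'->C->R'->G->plug->G
Char 3 ('H'): step: R->4, L=4; H->plug->H->R->A->L->C->refl->A->L'->F->R'->D->plug->F
Char 4 ('E'): step: R->5, L=4; E->plug->E->R->A->L->C->refl->A->L'->F->R'->D->plug->F
Char 5 ('C'): step: R->6, L=4; C->plug->B->R->D->L->F->refl->D->L'->B->R'->E->plug->E
Char 6 ('F'): step: R->7, L=4; F->plug->D->R->A->L->C->refl->A->L'->F->R'->E->plug->E

E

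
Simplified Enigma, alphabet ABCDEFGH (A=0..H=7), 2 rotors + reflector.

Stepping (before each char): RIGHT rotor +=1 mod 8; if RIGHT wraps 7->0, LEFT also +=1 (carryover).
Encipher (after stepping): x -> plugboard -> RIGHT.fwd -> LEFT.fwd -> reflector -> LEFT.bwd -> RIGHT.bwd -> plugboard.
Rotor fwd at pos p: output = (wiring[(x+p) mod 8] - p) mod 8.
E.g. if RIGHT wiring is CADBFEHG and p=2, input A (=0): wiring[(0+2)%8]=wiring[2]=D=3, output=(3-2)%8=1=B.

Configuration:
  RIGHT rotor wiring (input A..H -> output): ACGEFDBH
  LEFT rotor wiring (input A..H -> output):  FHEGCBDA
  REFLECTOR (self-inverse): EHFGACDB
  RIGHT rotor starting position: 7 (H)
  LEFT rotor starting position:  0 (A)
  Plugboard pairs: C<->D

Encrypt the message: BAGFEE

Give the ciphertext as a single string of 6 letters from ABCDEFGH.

Char 1 ('B'): step: R->0, L->1 (L advanced); B->plug->B->R->C->L->F->refl->C->L'->F->R'->E->plug->E
Char 2 ('A'): step: R->1, L=1; A->plug->A->R->B->L->D->refl->G->L'->A->R'->F->plug->F
Char 3 ('G'): step: R->2, L=1; G->plug->G->R->G->L->H->refl->B->L'->D->R'->C->plug->D
Char 4 ('F'): step: R->3, L=1; F->plug->F->R->F->L->C->refl->F->L'->C->R'->B->plug->B
Char 5 ('E'): step: R->4, L=1; E->plug->E->R->E->L->A->refl->E->L'->H->R'->B->plug->B
Char 6 ('E'): step: R->5, L=1; E->plug->E->R->F->L->C->refl->F->L'->C->R'->C->plug->D

Answer: EFDBBD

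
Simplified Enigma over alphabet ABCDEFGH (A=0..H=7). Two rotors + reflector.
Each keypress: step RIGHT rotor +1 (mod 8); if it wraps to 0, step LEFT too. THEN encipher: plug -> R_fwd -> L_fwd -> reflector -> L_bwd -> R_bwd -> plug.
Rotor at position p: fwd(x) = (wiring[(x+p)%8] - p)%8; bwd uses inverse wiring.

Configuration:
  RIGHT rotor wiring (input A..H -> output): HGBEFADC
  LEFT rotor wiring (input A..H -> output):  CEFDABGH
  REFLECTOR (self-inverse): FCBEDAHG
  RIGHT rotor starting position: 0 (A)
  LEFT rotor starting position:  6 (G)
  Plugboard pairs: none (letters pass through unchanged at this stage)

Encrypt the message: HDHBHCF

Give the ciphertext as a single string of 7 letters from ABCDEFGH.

Char 1 ('H'): step: R->1, L=6; H->plug->H->R->G->L->C->refl->B->L'->B->R'->G->plug->G
Char 2 ('D'): step: R->2, L=6; D->plug->D->R->G->L->C->refl->B->L'->B->R'->E->plug->E
Char 3 ('H'): step: R->3, L=6; H->plug->H->R->G->L->C->refl->B->L'->B->R'->A->plug->A
Char 4 ('B'): step: R->4, L=6; B->plug->B->R->E->L->H->refl->G->L'->D->R'->E->plug->E
Char 5 ('H'): step: R->5, L=6; H->plug->H->R->A->L->A->refl->F->L'->F->R'->C->plug->C
Char 6 ('C'): step: R->6, L=6; C->plug->C->R->B->L->B->refl->C->L'->G->R'->F->plug->F
Char 7 ('F'): step: R->7, L=6; F->plug->F->R->G->L->C->refl->B->L'->B->R'->G->plug->G

Answer: GEAECFG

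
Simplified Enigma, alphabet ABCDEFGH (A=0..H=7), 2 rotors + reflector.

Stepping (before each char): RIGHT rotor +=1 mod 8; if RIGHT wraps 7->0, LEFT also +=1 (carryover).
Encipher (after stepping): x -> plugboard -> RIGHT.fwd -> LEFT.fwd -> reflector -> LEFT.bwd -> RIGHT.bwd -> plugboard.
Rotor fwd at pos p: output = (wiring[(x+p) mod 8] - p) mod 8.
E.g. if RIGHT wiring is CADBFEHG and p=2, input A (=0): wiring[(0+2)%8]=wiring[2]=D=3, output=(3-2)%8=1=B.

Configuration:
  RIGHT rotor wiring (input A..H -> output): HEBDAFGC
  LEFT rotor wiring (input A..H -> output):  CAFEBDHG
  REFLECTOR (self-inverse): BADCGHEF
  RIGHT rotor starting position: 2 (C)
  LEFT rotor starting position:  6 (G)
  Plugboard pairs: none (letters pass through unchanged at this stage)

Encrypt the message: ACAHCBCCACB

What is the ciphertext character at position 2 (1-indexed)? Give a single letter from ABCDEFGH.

Char 1 ('A'): step: R->3, L=6; A->plug->A->R->A->L->B->refl->A->L'->B->R'->G->plug->G
Char 2 ('C'): step: R->4, L=6; C->plug->C->R->C->L->E->refl->G->L'->F->R'->G->plug->G

G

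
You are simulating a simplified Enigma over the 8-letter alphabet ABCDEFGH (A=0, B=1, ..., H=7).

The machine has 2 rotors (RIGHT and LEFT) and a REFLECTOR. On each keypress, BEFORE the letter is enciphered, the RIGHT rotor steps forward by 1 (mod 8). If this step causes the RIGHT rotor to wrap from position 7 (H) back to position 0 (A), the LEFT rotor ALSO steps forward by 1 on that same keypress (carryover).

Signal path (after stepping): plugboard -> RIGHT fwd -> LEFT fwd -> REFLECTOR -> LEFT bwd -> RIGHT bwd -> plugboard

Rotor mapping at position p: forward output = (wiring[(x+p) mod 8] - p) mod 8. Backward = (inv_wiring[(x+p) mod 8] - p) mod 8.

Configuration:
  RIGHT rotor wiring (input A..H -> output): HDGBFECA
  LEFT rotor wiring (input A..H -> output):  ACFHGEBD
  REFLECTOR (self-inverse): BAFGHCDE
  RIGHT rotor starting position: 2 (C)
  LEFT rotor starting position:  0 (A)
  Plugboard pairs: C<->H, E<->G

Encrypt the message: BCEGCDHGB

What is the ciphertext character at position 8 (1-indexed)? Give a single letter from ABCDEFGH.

Char 1 ('B'): step: R->3, L=0; B->plug->B->R->C->L->F->refl->C->L'->B->R'->C->plug->H
Char 2 ('C'): step: R->4, L=0; C->plug->H->R->F->L->E->refl->H->L'->D->R'->E->plug->G
Char 3 ('E'): step: R->5, L=0; E->plug->G->R->E->L->G->refl->D->L'->H->R'->A->plug->A
Char 4 ('G'): step: R->6, L=0; G->plug->E->R->A->L->A->refl->B->L'->G->R'->H->plug->C
Char 5 ('C'): step: R->7, L=0; C->plug->H->R->D->L->H->refl->E->L'->F->R'->G->plug->E
Char 6 ('D'): step: R->0, L->1 (L advanced); D->plug->D->R->B->L->E->refl->H->L'->H->R'->A->plug->A
Char 7 ('H'): step: R->1, L=1; H->plug->C->R->A->L->B->refl->A->L'->F->R'->B->plug->B
Char 8 ('G'): step: R->2, L=1; G->plug->E->R->A->L->B->refl->A->L'->F->R'->G->plug->E

E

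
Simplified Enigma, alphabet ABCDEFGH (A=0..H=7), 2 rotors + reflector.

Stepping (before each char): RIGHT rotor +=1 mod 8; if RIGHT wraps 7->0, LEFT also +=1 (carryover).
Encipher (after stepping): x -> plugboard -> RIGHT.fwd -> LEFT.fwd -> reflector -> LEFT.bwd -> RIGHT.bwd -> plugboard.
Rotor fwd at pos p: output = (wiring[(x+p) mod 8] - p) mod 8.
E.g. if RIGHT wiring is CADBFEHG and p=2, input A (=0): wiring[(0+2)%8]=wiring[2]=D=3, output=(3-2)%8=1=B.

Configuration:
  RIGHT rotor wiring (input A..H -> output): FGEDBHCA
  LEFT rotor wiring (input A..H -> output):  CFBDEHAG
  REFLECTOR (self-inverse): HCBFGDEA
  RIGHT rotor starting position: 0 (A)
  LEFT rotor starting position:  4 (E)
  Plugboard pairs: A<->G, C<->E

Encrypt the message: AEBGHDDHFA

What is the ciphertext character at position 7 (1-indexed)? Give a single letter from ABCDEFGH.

Char 1 ('A'): step: R->1, L=4; A->plug->G->R->H->L->H->refl->A->L'->A->R'->D->plug->D
Char 2 ('E'): step: R->2, L=4; E->plug->C->R->H->L->H->refl->A->L'->A->R'->E->plug->C
Char 3 ('B'): step: R->3, L=4; B->plug->B->R->G->L->F->refl->D->L'->B->R'->H->plug->H
Char 4 ('G'): step: R->4, L=4; G->plug->A->R->F->L->B->refl->C->L'->D->R'->B->plug->B
Char 5 ('H'): step: R->5, L=4; H->plug->H->R->E->L->G->refl->E->L'->C->R'->A->plug->G
Char 6 ('D'): step: R->6, L=4; D->plug->D->R->A->L->A->refl->H->L'->H->R'->C->plug->E
Char 7 ('D'): step: R->7, L=4; D->plug->D->R->F->L->B->refl->C->L'->D->R'->H->plug->H

H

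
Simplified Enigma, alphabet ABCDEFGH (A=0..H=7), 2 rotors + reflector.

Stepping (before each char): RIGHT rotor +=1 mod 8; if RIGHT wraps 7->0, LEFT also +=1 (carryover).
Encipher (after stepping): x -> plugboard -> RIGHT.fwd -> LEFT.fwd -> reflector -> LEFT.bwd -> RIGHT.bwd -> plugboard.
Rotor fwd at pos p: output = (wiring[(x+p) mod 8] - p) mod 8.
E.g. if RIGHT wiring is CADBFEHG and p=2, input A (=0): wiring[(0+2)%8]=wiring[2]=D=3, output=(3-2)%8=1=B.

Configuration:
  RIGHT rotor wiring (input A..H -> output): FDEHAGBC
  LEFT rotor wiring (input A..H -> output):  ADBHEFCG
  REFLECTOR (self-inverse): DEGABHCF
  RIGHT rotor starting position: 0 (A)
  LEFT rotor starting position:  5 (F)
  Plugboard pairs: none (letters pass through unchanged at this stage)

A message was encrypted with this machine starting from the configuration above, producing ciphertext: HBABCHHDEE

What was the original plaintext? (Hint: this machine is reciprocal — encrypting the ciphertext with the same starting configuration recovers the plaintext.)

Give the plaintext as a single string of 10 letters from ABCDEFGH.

Char 1 ('H'): step: R->1, L=5; H->plug->H->R->E->L->G->refl->C->L'->G->R'->C->plug->C
Char 2 ('B'): step: R->2, L=5; B->plug->B->R->F->L->E->refl->B->L'->C->R'->A->plug->A
Char 3 ('A'): step: R->3, L=5; A->plug->A->R->E->L->G->refl->C->L'->G->R'->D->plug->D
Char 4 ('B'): step: R->4, L=5; B->plug->B->R->C->L->B->refl->E->L'->F->R'->C->plug->C
Char 5 ('C'): step: R->5, L=5; C->plug->C->R->F->L->E->refl->B->L'->C->R'->G->plug->G
Char 6 ('H'): step: R->6, L=5; H->plug->H->R->A->L->A->refl->D->L'->D->R'->A->plug->A
Char 7 ('H'): step: R->7, L=5; H->plug->H->R->C->L->B->refl->E->L'->F->R'->D->plug->D
Char 8 ('D'): step: R->0, L->6 (L advanced); D->plug->D->R->H->L->H->refl->F->L'->D->R'->B->plug->B
Char 9 ('E'): step: R->1, L=6; E->plug->E->R->F->L->B->refl->E->L'->A->R'->F->plug->F
Char 10 ('E'): step: R->2, L=6; E->plug->E->R->H->L->H->refl->F->L'->D->R'->G->plug->G

Answer: CADCGADBFG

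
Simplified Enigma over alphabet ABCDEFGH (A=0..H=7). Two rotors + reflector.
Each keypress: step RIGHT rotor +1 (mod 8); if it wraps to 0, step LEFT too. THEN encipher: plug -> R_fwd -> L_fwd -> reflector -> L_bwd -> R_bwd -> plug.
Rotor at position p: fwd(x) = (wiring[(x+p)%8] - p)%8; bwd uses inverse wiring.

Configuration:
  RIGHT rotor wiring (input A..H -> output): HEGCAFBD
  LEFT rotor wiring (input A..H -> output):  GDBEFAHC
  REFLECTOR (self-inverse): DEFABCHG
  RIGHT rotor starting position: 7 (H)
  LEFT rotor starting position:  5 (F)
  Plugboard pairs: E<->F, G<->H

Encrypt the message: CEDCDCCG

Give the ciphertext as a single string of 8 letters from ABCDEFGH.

Char 1 ('C'): step: R->0, L->6 (L advanced); C->plug->C->R->G->L->H->refl->G->L'->F->R'->F->plug->E
Char 2 ('E'): step: R->1, L=6; E->plug->F->R->A->L->B->refl->E->L'->B->R'->C->plug->C
Char 3 ('D'): step: R->2, L=6; D->plug->D->R->D->L->F->refl->C->L'->H->R'->E->plug->F
Char 4 ('C'): step: R->3, L=6; C->plug->C->R->C->L->A->refl->D->L'->E->R'->F->plug->E
Char 5 ('D'): step: R->4, L=6; D->plug->D->R->H->L->C->refl->F->L'->D->R'->E->plug->F
Char 6 ('C'): step: R->5, L=6; C->plug->C->R->G->L->H->refl->G->L'->F->R'->G->plug->H
Char 7 ('C'): step: R->6, L=6; C->plug->C->R->B->L->E->refl->B->L'->A->R'->E->plug->F
Char 8 ('G'): step: R->7, L=6; G->plug->H->R->C->L->A->refl->D->L'->E->R'->A->plug->A

Answer: ECFEFHFA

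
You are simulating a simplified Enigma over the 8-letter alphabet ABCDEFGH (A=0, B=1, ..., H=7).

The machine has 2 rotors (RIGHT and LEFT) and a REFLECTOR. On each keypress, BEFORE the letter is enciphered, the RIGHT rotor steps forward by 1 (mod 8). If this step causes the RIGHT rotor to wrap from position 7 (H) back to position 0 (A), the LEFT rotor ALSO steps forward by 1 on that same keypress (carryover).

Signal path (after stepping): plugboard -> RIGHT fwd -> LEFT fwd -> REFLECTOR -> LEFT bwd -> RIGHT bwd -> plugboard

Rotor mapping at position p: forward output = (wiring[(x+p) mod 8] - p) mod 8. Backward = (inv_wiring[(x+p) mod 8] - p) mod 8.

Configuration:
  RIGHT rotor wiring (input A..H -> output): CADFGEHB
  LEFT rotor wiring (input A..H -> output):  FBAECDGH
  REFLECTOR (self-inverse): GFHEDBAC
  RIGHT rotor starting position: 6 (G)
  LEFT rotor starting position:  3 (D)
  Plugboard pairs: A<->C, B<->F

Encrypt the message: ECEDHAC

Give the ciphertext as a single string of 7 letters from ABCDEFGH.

Answer: CHBCBEG

Derivation:
Char 1 ('E'): step: R->7, L=3; E->plug->E->R->G->L->G->refl->A->L'->C->R'->A->plug->C
Char 2 ('C'): step: R->0, L->4 (L advanced); C->plug->A->R->C->L->C->refl->H->L'->B->R'->H->plug->H
Char 3 ('E'): step: R->1, L=4; E->plug->E->R->D->L->D->refl->E->L'->G->R'->F->plug->B
Char 4 ('D'): step: R->2, L=4; D->plug->D->R->C->L->C->refl->H->L'->B->R'->A->plug->C
Char 5 ('H'): step: R->3, L=4; H->plug->H->R->A->L->G->refl->A->L'->H->R'->F->plug->B
Char 6 ('A'): step: R->4, L=4; A->plug->C->R->D->L->D->refl->E->L'->G->R'->E->plug->E
Char 7 ('C'): step: R->5, L=4; C->plug->A->R->H->L->A->refl->G->L'->A->R'->G->plug->G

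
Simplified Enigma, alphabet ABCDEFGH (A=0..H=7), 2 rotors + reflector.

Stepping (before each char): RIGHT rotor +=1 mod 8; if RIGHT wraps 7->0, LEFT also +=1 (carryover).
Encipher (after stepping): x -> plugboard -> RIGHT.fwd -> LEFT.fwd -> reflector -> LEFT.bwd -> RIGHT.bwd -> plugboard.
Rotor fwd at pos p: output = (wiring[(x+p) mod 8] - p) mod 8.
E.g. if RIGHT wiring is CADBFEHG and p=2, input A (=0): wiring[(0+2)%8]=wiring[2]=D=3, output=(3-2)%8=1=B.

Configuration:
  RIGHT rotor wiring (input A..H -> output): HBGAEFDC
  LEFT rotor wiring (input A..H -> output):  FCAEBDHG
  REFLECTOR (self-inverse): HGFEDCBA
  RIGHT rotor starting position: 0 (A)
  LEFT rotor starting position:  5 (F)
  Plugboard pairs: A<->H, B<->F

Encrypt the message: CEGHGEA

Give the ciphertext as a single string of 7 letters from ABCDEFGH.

Char 1 ('C'): step: R->1, L=5; C->plug->C->R->H->L->E->refl->D->L'->F->R'->B->plug->F
Char 2 ('E'): step: R->2, L=5; E->plug->E->R->B->L->C->refl->F->L'->E->R'->A->plug->H
Char 3 ('G'): step: R->3, L=5; G->plug->G->R->G->L->H->refl->A->L'->D->R'->H->plug->A
Char 4 ('H'): step: R->4, L=5; H->plug->A->R->A->L->G->refl->B->L'->C->R'->G->plug->G
Char 5 ('G'): step: R->5, L=5; G->plug->G->R->D->L->A->refl->H->L'->G->R'->B->plug->F
Char 6 ('E'): step: R->6, L=5; E->plug->E->R->A->L->G->refl->B->L'->C->R'->F->plug->B
Char 7 ('A'): step: R->7, L=5; A->plug->H->R->E->L->F->refl->C->L'->B->R'->E->plug->E

Answer: FHAGFBE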